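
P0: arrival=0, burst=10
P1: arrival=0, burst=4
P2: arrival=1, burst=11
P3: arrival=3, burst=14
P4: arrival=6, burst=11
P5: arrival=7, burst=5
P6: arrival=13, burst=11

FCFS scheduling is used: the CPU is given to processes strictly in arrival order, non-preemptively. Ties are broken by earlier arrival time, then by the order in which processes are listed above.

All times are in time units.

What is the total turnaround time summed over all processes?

Gantt: | P0 0-10 | P1 10-14 | P2 14-25 | P3 25-39 | P4 39-50 | P5 50-55 | P6 55-66 |
Completion: P0=10  P1=14  P2=25  P3=39  P4=50  P5=55  P6=66
Turnaround (C−A): P0=10  P1=14  P2=24  P3=36  P4=44  P5=48  P6=53
Turnaround = completion − arrival: P0=10, P1=14, P2=24, P3=36, P4=44, P5=48, P6=53
Total turnaround = 10 + 14 + 24 + 36 + 44 + 48 + 53 = 229

229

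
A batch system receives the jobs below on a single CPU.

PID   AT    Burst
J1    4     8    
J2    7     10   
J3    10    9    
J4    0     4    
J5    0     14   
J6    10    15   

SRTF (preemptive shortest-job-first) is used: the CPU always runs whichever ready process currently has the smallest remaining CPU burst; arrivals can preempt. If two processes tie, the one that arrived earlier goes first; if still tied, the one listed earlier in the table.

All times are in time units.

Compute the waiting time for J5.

31

Schedule: | J4 0-4 | J1 4-12 | J3 12-21 | J2 21-31 | J5 31-45 | J6 45-60 |
Completion: J1=12  J2=31  J3=21  J4=4  J5=45  J6=60
Turnaround (C−A): J1=8  J2=24  J3=11  J4=4  J5=45  J6=50
Waiting(J5) = turnaround − burst = 45 − 14 = 31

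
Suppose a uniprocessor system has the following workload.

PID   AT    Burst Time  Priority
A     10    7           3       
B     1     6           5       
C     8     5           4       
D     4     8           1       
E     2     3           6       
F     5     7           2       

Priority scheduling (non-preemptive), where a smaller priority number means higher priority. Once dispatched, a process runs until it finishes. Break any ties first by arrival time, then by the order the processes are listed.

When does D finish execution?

Gantt: | idle 0-1 | B 1-7 | D 7-15 | F 15-22 | A 22-29 | C 29-34 | E 34-37 |
Completion: A=29  B=7  C=34  D=15  E=37  F=22
Turnaround (C−A): A=19  B=6  C=26  D=11  E=35  F=17

15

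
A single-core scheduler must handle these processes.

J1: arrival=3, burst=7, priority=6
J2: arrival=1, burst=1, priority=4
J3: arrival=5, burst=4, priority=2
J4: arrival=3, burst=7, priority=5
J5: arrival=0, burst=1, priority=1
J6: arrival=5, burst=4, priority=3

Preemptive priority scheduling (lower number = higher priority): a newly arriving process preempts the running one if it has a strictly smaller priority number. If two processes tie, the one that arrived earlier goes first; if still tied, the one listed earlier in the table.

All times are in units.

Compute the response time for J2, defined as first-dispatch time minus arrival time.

Gantt: | J5 0-1 | J2 1-2 | idle 2-3 | J4 3-5 | J3 5-9 | J6 9-13 | J4 13-18 | J1 18-25 |
Completion: J1=25  J2=2  J3=9  J4=18  J5=1  J6=13
Turnaround (C−A): J1=22  J2=1  J3=4  J4=15  J5=1  J6=8
Response(J2) = first start − arrival = 1 − 1 = 0

0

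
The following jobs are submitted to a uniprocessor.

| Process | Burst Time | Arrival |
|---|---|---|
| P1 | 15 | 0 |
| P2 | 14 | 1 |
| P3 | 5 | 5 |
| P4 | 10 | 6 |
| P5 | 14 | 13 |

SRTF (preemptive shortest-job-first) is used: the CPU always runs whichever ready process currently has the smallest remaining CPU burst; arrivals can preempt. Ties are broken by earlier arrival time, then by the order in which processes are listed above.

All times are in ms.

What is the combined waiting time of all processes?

79

Gantt: | P1 0-5 | P3 5-10 | P1 10-20 | P4 20-30 | P2 30-44 | P5 44-58 |
Completion: P1=20  P2=44  P3=10  P4=30  P5=58
Turnaround (C−A): P1=20  P2=43  P3=5  P4=24  P5=45
Waiting = turnaround − burst: P1=5, P2=29, P3=0, P4=14, P5=31
Total waiting = 5 + 29 + 0 + 14 + 31 = 79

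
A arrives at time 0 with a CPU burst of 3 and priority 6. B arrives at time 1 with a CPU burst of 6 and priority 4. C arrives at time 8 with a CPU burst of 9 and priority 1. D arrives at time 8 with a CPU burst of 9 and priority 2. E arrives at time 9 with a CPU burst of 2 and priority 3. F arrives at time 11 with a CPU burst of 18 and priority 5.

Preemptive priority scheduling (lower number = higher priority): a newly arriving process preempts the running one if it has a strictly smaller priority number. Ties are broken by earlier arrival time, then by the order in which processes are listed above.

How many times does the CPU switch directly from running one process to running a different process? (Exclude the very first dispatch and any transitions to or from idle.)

Gantt: | A 0-1 | B 1-7 | A 7-8 | C 8-17 | D 17-26 | E 26-28 | F 28-46 | A 46-47 |
Completion: A=47  B=7  C=17  D=26  E=28  F=46
Turnaround (C−A): A=47  B=6  C=9  D=18  E=19  F=35

7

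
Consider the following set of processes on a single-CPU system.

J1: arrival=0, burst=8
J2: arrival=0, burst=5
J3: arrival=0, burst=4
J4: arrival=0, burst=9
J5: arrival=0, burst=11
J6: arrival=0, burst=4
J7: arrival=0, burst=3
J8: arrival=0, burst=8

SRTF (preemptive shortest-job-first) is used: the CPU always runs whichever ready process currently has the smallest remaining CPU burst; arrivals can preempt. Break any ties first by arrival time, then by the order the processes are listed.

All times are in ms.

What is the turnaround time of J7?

Timeline: | J7 0-3 | J3 3-7 | J6 7-11 | J2 11-16 | J1 16-24 | J8 24-32 | J4 32-41 | J5 41-52 |
Completion: J1=24  J2=16  J3=7  J4=41  J5=52  J6=11  J7=3  J8=32
Turnaround(J7) = completion − arrival = 3 − 0 = 3

3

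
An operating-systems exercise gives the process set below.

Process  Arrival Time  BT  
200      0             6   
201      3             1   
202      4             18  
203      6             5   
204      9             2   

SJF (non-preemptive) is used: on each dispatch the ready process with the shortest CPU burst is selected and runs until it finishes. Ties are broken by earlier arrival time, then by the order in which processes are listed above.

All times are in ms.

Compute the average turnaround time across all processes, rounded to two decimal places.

Gantt: | 200 0-6 | 201 6-7 | 203 7-12 | 204 12-14 | 202 14-32 |
Completion: 200=6  201=7  202=32  203=12  204=14
Turnaround times: 200=6, 201=4, 202=28, 203=6, 204=5
Average turnaround = (6+4+28+6+5) / 5 = 49/5 = 9.80

9.80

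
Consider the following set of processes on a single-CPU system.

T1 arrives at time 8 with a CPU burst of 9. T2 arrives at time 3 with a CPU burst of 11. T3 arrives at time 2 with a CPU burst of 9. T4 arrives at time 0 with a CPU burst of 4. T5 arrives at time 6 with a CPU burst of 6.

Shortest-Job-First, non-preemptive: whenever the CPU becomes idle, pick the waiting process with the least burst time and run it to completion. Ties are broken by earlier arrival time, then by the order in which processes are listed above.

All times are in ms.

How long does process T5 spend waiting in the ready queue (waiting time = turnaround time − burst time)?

Timeline: | T4 0-4 | T3 4-13 | T5 13-19 | T1 19-28 | T2 28-39 |
Completion: T1=28  T2=39  T3=13  T4=4  T5=19
Waiting(T5) = turnaround − burst = 13 − 6 = 7

7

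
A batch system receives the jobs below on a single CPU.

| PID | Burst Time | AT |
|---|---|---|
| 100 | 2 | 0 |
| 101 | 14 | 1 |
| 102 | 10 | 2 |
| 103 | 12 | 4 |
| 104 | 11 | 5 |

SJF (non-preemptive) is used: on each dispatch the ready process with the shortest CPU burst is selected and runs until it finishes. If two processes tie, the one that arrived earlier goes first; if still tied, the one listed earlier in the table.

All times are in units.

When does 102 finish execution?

Gantt: | 100 0-2 | 102 2-12 | 104 12-23 | 103 23-35 | 101 35-49 |
Completion: 100=2  101=49  102=12  103=35  104=23

12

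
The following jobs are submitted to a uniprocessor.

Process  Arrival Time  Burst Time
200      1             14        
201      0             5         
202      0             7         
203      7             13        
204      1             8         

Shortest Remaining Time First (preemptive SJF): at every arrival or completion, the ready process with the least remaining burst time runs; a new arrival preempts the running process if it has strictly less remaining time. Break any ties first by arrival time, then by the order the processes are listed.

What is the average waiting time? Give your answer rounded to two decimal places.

12.20

Schedule: | 201 0-5 | 202 5-12 | 204 12-20 | 203 20-33 | 200 33-47 |
Completion: 200=47  201=5  202=12  203=33  204=20
Waiting times: 200=32, 201=0, 202=5, 203=13, 204=11
Average waiting = (32+0+5+13+11) / 5 = 61/5 = 12.20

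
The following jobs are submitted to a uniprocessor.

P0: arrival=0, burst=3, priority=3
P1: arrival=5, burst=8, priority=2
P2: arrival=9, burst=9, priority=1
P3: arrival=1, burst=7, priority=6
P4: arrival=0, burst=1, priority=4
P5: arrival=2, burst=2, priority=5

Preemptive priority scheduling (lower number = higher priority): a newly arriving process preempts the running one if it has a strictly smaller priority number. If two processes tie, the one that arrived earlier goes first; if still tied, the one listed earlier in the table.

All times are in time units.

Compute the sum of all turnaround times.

Schedule: | P0 0-3 | P4 3-4 | P5 4-5 | P1 5-9 | P2 9-18 | P1 18-22 | P5 22-23 | P3 23-30 |
Completion: P0=3  P1=22  P2=18  P3=30  P4=4  P5=23
Turnaround = completion − arrival: P0=3, P1=17, P2=9, P3=29, P4=4, P5=21
Total turnaround = 3 + 17 + 9 + 29 + 4 + 21 = 83

83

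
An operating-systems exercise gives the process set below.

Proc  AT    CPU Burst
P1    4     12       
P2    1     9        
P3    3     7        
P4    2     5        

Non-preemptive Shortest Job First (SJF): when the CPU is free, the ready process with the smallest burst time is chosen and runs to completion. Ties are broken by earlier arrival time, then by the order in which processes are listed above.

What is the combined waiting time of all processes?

38

Timeline: | idle 0-1 | P2 1-10 | P4 10-15 | P3 15-22 | P1 22-34 |
Completion: P1=34  P2=10  P3=22  P4=15
Turnaround (C−A): P1=30  P2=9  P3=19  P4=13
Waiting = turnaround − burst: P1=18, P2=0, P3=12, P4=8
Total waiting = 18 + 0 + 12 + 8 = 38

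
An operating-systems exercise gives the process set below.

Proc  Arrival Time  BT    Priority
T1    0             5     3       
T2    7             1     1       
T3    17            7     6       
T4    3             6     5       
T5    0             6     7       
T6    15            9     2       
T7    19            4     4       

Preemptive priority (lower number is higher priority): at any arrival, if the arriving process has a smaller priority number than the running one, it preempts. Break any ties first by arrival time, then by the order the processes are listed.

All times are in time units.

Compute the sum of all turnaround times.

Timeline: | T1 0-5 | T4 5-7 | T2 7-8 | T4 8-12 | T5 12-15 | T6 15-24 | T7 24-28 | T3 28-35 | T5 35-38 |
Completion: T1=5  T2=8  T3=35  T4=12  T5=38  T6=24  T7=28
Turnaround = completion − arrival: T1=5, T2=1, T3=18, T4=9, T5=38, T6=9, T7=9
Total turnaround = 5 + 1 + 18 + 9 + 38 + 9 + 9 = 89

89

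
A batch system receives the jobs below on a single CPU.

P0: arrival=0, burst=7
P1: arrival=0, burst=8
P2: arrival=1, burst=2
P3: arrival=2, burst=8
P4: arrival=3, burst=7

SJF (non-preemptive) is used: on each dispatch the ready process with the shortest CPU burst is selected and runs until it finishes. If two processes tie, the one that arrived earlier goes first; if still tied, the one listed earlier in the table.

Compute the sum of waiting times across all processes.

50

Gantt: | P0 0-7 | P2 7-9 | P4 9-16 | P1 16-24 | P3 24-32 |
Completion: P0=7  P1=24  P2=9  P3=32  P4=16
Turnaround (C−A): P0=7  P1=24  P2=8  P3=30  P4=13
Waiting = turnaround − burst: P0=0, P1=16, P2=6, P3=22, P4=6
Total waiting = 0 + 16 + 6 + 22 + 6 = 50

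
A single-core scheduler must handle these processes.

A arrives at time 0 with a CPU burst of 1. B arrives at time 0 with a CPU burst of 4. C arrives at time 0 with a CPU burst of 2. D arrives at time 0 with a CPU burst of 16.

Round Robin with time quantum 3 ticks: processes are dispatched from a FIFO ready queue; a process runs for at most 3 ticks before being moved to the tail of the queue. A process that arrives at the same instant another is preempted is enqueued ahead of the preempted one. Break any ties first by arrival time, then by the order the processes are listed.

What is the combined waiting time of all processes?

Schedule: | A 0-1 | B 1-4 | C 4-6 | D 6-9 | B 9-10 | D 10-23 |
Completion: A=1  B=10  C=6  D=23
Turnaround (C−A): A=1  B=10  C=6  D=23
Waiting = turnaround − burst: A=0, B=6, C=4, D=7
Total waiting = 0 + 6 + 4 + 7 = 17

17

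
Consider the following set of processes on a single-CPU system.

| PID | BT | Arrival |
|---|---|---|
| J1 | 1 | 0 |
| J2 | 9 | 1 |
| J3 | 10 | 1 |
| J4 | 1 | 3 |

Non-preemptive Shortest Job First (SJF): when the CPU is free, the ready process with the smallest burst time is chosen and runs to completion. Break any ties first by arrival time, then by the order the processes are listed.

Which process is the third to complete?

J4

Schedule: | J1 0-1 | J2 1-10 | J4 10-11 | J3 11-21 |
Completion: J1=1  J2=10  J3=21  J4=11
Turnaround (C−A): J1=1  J2=9  J3=20  J4=8
Finish order: J1 → J2 → J4 → J3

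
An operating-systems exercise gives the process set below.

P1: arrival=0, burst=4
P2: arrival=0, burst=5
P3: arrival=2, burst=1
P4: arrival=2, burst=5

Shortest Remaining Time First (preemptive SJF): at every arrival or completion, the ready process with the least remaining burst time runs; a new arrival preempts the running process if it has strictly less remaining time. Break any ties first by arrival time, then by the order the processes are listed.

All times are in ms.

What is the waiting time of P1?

Timeline: | P1 0-2 | P3 2-3 | P1 3-5 | P2 5-10 | P4 10-15 |
Completion: P1=5  P2=10  P3=3  P4=15
Turnaround (C−A): P1=5  P2=10  P3=1  P4=13
Waiting(P1) = turnaround − burst = 5 − 4 = 1

1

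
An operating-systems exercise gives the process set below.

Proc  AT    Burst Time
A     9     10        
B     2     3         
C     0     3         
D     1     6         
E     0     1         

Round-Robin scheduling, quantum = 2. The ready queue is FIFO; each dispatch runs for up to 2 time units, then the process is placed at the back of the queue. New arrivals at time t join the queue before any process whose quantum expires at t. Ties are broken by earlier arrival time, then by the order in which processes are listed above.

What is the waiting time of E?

Schedule: | C 0-2 | E 2-3 | D 3-5 | B 5-7 | C 7-8 | D 8-10 | B 10-11 | A 11-13 | D 13-15 | A 15-23 |
Completion: A=23  B=11  C=8  D=15  E=3
Waiting(E) = turnaround − burst = 3 − 1 = 2

2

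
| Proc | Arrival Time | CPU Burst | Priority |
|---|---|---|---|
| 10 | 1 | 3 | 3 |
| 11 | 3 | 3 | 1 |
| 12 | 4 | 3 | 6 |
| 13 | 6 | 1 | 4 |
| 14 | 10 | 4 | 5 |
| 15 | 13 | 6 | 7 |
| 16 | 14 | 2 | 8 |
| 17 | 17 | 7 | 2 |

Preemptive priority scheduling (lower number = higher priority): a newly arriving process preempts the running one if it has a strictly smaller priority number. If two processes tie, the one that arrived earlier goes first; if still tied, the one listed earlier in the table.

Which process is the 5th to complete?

12

Gantt: | idle 0-1 | 10 1-3 | 11 3-6 | 10 6-7 | 13 7-8 | 12 8-10 | 14 10-14 | 12 14-15 | 15 15-17 | 17 17-24 | 15 24-28 | 16 28-30 |
Completion: 10=7  11=6  12=15  13=8  14=14  15=28  16=30  17=24
Turnaround (C−A): 10=6  11=3  12=11  13=2  14=4  15=15  16=16  17=7
Finish order: 11 → 10 → 13 → 14 → 12 → 17 → 15 → 16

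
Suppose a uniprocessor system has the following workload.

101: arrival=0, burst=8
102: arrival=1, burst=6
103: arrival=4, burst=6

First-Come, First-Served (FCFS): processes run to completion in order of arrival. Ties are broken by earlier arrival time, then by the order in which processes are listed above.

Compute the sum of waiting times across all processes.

17

Timeline: | 101 0-8 | 102 8-14 | 103 14-20 |
Completion: 101=8  102=14  103=20
Turnaround (C−A): 101=8  102=13  103=16
Waiting = turnaround − burst: 101=0, 102=7, 103=10
Total waiting = 0 + 7 + 10 = 17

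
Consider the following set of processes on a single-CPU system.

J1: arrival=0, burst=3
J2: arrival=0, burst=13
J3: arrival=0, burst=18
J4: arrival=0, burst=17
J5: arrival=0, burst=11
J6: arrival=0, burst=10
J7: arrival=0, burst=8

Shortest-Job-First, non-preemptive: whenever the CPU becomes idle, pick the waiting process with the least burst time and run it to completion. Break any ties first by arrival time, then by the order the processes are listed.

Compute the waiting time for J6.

11

Timeline: | J1 0-3 | J7 3-11 | J6 11-21 | J5 21-32 | J2 32-45 | J4 45-62 | J3 62-80 |
Completion: J1=3  J2=45  J3=80  J4=62  J5=32  J6=21  J7=11
Turnaround (C−A): J1=3  J2=45  J3=80  J4=62  J5=32  J6=21  J7=11
Waiting(J6) = turnaround − burst = 21 − 10 = 11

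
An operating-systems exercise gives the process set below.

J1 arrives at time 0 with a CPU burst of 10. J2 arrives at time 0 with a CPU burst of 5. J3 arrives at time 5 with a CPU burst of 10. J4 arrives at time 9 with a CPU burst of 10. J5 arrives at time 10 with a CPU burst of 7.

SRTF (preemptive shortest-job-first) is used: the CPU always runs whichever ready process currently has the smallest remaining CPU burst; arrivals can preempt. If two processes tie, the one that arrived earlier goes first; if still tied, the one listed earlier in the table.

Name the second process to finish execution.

J1

Schedule: | J2 0-5 | J1 5-15 | J5 15-22 | J3 22-32 | J4 32-42 |
Completion: J1=15  J2=5  J3=32  J4=42  J5=22
Turnaround (C−A): J1=15  J2=5  J3=27  J4=33  J5=12
Finish order: J2 → J1 → J5 → J3 → J4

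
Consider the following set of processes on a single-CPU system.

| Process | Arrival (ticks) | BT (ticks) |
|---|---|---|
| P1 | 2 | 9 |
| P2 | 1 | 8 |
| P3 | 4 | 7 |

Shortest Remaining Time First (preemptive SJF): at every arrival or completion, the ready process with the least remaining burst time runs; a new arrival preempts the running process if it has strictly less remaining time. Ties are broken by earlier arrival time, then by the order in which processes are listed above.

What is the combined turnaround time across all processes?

Timeline: | idle 0-1 | P2 1-9 | P3 9-16 | P1 16-25 |
Completion: P1=25  P2=9  P3=16
Turnaround (C−A): P1=23  P2=8  P3=12
Turnaround = completion − arrival: P1=23, P2=8, P3=12
Total turnaround = 23 + 8 + 12 = 43

43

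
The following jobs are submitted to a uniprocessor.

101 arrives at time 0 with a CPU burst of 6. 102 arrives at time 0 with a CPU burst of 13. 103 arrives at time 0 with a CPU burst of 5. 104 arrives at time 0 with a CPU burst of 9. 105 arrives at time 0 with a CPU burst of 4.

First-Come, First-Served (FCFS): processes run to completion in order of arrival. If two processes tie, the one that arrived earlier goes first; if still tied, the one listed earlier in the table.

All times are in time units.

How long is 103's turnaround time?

24

Gantt: | 101 0-6 | 102 6-19 | 103 19-24 | 104 24-33 | 105 33-37 |
Completion: 101=6  102=19  103=24  104=33  105=37
Turnaround (C−A): 101=6  102=19  103=24  104=33  105=37
Turnaround(103) = completion − arrival = 24 − 0 = 24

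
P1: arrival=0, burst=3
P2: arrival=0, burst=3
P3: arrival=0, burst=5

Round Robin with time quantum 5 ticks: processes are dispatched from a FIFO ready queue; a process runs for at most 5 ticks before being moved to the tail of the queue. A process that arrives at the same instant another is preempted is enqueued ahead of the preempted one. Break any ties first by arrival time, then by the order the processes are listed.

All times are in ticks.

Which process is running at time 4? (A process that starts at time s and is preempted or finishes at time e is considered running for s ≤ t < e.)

Timeline: | P1 0-3 | P2 3-6 | P3 6-11 |
Completion: P1=3  P2=6  P3=11
Turnaround (C−A): P1=3  P2=6  P3=11

P2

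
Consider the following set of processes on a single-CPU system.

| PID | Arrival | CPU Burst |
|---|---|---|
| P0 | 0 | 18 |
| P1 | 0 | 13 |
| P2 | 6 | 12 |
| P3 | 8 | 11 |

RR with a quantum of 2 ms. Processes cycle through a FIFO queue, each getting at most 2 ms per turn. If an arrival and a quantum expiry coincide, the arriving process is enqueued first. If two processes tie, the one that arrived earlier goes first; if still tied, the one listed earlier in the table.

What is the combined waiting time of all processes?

Gantt: | P0 0-2 | P1 2-4 | P0 4-6 | P1 6-8 | P2 8-10 | P0 10-12 | P3 12-14 | P1 14-16 | P2 16-18 | P0 18-20 | P3 20-22 | P1 22-24 | P2 24-26 | P0 26-28 | P3 28-30 | P1 30-32 | P2 32-34 | P0 34-36 | P3 36-38 | P1 38-40 | P2 40-42 | P0 42-44 | P3 44-46 | P1 46-47 | P2 47-49 | P0 49-51 | P3 51-52 | P0 52-54 |
Completion: P0=54  P1=47  P2=49  P3=52
Waiting = turnaround − burst: P0=36, P1=34, P2=31, P3=33
Total waiting = 36 + 34 + 31 + 33 = 134

134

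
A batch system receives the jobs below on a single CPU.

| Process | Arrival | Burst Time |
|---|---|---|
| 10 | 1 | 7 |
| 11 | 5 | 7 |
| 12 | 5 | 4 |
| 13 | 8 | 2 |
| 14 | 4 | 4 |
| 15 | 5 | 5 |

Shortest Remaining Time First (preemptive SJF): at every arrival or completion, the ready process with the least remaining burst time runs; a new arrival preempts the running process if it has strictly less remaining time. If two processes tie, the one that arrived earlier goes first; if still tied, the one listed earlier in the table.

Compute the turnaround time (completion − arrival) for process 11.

Gantt: | idle 0-1 | 10 1-8 | 13 8-10 | 14 10-14 | 12 14-18 | 15 18-23 | 11 23-30 |
Completion: 10=8  11=30  12=18  13=10  14=14  15=23
Turnaround (C−A): 10=7  11=25  12=13  13=2  14=10  15=18
Turnaround(11) = completion − arrival = 30 − 5 = 25

25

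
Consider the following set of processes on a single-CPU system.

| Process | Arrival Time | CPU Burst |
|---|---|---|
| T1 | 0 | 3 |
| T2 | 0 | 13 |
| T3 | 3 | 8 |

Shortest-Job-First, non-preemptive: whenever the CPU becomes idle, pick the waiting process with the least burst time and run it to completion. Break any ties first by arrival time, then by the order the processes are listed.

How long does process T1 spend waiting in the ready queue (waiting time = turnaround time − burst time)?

Schedule: | T1 0-3 | T3 3-11 | T2 11-24 |
Completion: T1=3  T2=24  T3=11
Turnaround (C−A): T1=3  T2=24  T3=8
Waiting(T1) = turnaround − burst = 3 − 3 = 0

0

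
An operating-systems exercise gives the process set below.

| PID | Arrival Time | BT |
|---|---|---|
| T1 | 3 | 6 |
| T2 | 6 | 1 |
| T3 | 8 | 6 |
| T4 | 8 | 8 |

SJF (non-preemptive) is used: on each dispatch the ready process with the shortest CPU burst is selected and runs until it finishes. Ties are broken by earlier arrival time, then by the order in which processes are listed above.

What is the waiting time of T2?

Timeline: | idle 0-3 | T1 3-9 | T2 9-10 | T3 10-16 | T4 16-24 |
Completion: T1=9  T2=10  T3=16  T4=24
Turnaround (C−A): T1=6  T2=4  T3=8  T4=16
Waiting(T2) = turnaround − burst = 4 − 1 = 3

3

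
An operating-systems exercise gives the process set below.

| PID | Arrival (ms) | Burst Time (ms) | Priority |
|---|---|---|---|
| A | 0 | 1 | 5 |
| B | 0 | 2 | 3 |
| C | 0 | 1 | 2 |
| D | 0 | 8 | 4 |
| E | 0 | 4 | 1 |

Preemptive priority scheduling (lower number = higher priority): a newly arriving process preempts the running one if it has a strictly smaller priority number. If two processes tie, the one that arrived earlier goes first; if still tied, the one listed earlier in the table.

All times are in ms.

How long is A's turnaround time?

16

Timeline: | E 0-4 | C 4-5 | B 5-7 | D 7-15 | A 15-16 |
Completion: A=16  B=7  C=5  D=15  E=4
Turnaround(A) = completion − arrival = 16 − 0 = 16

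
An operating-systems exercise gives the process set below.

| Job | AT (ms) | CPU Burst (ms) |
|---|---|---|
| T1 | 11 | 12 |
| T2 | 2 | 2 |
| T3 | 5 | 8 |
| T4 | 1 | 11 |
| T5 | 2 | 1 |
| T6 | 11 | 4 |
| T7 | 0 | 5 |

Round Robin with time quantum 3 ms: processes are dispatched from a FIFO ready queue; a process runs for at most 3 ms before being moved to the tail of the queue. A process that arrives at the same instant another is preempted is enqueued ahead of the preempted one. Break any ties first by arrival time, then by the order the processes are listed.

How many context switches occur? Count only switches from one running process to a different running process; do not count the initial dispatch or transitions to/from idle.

15

Gantt: | T7 0-3 | T4 3-6 | T2 6-8 | T5 8-9 | T7 9-11 | T3 11-14 | T4 14-17 | T1 17-20 | T6 20-23 | T3 23-26 | T4 26-29 | T1 29-32 | T6 32-33 | T3 33-35 | T4 35-37 | T1 37-43 |
Completion: T1=43  T2=8  T3=35  T4=37  T5=9  T6=33  T7=11
Turnaround (C−A): T1=32  T2=6  T3=30  T4=36  T5=7  T6=22  T7=11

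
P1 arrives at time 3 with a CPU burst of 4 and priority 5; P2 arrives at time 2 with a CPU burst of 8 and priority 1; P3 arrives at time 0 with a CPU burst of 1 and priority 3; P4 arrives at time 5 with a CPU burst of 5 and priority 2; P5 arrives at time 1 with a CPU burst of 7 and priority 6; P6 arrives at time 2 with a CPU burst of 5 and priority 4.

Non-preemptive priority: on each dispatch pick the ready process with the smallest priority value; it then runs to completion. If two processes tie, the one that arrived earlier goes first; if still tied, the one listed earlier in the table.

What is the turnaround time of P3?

1

Timeline: | P3 0-1 | P5 1-8 | P2 8-16 | P4 16-21 | P6 21-26 | P1 26-30 |
Completion: P1=30  P2=16  P3=1  P4=21  P5=8  P6=26
Turnaround (C−A): P1=27  P2=14  P3=1  P4=16  P5=7  P6=24
Turnaround(P3) = completion − arrival = 1 − 0 = 1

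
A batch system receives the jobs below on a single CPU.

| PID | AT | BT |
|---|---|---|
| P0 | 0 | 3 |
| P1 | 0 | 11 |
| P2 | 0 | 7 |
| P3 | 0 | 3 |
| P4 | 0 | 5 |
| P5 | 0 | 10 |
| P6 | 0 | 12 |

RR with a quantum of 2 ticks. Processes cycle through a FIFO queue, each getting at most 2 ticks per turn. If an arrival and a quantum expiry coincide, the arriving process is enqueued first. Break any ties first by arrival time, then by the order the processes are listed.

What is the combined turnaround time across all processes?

Timeline: | P0 0-2 | P1 2-4 | P2 4-6 | P3 6-8 | P4 8-10 | P5 10-12 | P6 12-14 | P0 14-15 | P1 15-17 | P2 17-19 | P3 19-20 | P4 20-22 | P5 22-24 | P6 24-26 | P1 26-28 | P2 28-30 | P4 30-31 | P5 31-33 | P6 33-35 | P1 35-37 | P2 37-38 | P5 38-40 | P6 40-42 | P1 42-44 | P5 44-46 | P6 46-48 | P1 48-49 | P6 49-51 |
Completion: P0=15  P1=49  P2=38  P3=20  P4=31  P5=46  P6=51
Turnaround = completion − arrival: P0=15, P1=49, P2=38, P3=20, P4=31, P5=46, P6=51
Total turnaround = 15 + 49 + 38 + 20 + 31 + 46 + 51 = 250

250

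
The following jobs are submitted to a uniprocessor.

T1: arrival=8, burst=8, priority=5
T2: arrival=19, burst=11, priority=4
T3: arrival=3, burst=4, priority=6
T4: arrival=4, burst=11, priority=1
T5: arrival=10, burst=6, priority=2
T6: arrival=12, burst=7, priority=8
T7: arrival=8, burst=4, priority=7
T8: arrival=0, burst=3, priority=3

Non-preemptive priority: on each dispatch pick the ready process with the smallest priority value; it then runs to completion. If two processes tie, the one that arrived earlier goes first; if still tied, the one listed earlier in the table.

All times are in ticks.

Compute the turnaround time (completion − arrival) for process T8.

Timeline: | T8 0-3 | T3 3-7 | T4 7-18 | T5 18-24 | T2 24-35 | T1 35-43 | T7 43-47 | T6 47-54 |
Completion: T1=43  T2=35  T3=7  T4=18  T5=24  T6=54  T7=47  T8=3
Turnaround(T8) = completion − arrival = 3 − 0 = 3

3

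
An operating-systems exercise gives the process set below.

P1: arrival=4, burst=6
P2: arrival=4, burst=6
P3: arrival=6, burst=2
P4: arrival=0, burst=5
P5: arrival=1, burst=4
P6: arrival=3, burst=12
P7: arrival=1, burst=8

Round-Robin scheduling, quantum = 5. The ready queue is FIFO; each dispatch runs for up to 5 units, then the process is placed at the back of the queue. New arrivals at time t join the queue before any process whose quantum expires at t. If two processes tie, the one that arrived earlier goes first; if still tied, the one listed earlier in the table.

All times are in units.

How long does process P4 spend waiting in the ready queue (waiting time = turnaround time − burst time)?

Gantt: | P4 0-5 | P5 5-9 | P7 9-14 | P6 14-19 | P1 19-24 | P2 24-29 | P3 29-31 | P7 31-34 | P6 34-39 | P1 39-40 | P2 40-41 | P6 41-43 |
Completion: P1=40  P2=41  P3=31  P4=5  P5=9  P6=43  P7=34
Turnaround (C−A): P1=36  P2=37  P3=25  P4=5  P5=8  P6=40  P7=33
Waiting(P4) = turnaround − burst = 5 − 5 = 0

0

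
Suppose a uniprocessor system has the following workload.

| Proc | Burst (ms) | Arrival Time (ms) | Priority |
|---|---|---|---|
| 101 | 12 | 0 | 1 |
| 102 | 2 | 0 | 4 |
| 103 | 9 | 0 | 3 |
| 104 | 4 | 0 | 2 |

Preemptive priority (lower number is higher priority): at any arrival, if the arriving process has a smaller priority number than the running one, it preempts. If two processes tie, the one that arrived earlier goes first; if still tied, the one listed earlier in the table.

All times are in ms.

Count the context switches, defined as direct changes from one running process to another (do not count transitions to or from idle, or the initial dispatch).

3

Timeline: | 101 0-12 | 104 12-16 | 103 16-25 | 102 25-27 |
Completion: 101=12  102=27  103=25  104=16
Turnaround (C−A): 101=12  102=27  103=25  104=16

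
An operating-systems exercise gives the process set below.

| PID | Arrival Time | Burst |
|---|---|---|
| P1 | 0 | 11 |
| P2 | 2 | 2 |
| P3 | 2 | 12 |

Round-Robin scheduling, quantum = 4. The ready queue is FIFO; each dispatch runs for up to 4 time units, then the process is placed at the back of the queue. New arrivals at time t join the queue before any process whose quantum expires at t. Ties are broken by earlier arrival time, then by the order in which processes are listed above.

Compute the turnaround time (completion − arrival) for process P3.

23

Gantt: | P1 0-4 | P2 4-6 | P3 6-10 | P1 10-14 | P3 14-18 | P1 18-21 | P3 21-25 |
Completion: P1=21  P2=6  P3=25
Turnaround (C−A): P1=21  P2=4  P3=23
Turnaround(P3) = completion − arrival = 25 − 2 = 23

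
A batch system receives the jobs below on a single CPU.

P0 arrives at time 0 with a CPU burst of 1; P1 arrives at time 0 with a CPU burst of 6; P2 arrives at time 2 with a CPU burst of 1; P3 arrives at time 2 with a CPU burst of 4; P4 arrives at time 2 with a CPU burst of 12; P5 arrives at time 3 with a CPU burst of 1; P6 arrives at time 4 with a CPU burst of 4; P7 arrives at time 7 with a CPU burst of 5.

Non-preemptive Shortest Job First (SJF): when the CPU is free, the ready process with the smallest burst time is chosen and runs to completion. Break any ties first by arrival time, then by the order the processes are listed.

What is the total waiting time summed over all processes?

57

Timeline: | P0 0-1 | P1 1-7 | P2 7-8 | P5 8-9 | P3 9-13 | P6 13-17 | P7 17-22 | P4 22-34 |
Completion: P0=1  P1=7  P2=8  P3=13  P4=34  P5=9  P6=17  P7=22
Waiting = turnaround − burst: P0=0, P1=1, P2=5, P3=7, P4=20, P5=5, P6=9, P7=10
Total waiting = 0 + 1 + 5 + 7 + 20 + 5 + 9 + 10 = 57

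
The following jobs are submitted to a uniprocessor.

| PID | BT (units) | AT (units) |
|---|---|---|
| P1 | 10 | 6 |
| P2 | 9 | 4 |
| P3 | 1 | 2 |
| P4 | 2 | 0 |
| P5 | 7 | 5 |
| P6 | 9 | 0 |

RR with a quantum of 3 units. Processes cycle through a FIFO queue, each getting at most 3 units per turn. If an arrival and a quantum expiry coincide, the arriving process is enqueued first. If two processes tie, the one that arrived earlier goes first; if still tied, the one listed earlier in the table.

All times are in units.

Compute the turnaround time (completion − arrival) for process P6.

27

Gantt: | P4 0-2 | P6 2-5 | P3 5-6 | P2 6-9 | P5 9-12 | P6 12-15 | P1 15-18 | P2 18-21 | P5 21-24 | P6 24-27 | P1 27-30 | P2 30-33 | P5 33-34 | P1 34-38 |
Completion: P1=38  P2=33  P3=6  P4=2  P5=34  P6=27
Turnaround(P6) = completion − arrival = 27 − 0 = 27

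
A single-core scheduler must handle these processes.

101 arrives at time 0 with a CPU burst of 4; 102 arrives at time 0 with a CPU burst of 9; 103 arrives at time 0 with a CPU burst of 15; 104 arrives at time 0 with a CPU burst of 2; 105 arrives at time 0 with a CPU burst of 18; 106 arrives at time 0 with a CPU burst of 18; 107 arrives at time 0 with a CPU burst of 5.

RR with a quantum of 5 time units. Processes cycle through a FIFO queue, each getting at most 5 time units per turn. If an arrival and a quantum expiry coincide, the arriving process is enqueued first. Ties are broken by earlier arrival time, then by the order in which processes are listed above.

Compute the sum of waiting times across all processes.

Schedule: | 101 0-4 | 102 4-9 | 103 9-14 | 104 14-16 | 105 16-21 | 106 21-26 | 107 26-31 | 102 31-35 | 103 35-40 | 105 40-45 | 106 45-50 | 103 50-55 | 105 55-60 | 106 60-65 | 105 65-68 | 106 68-71 |
Completion: 101=4  102=35  103=55  104=16  105=68  106=71  107=31
Turnaround (C−A): 101=4  102=35  103=55  104=16  105=68  106=71  107=31
Waiting = turnaround − burst: 101=0, 102=26, 103=40, 104=14, 105=50, 106=53, 107=26
Total waiting = 0 + 26 + 40 + 14 + 50 + 53 + 26 = 209

209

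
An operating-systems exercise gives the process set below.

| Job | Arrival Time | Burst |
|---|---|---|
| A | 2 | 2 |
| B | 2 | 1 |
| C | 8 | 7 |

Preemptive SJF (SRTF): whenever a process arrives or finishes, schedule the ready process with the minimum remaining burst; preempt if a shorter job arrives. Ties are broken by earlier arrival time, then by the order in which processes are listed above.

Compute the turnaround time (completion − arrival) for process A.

3

Gantt: | idle 0-2 | B 2-3 | A 3-5 | idle 5-8 | C 8-15 |
Completion: A=5  B=3  C=15
Turnaround(A) = completion − arrival = 5 − 2 = 3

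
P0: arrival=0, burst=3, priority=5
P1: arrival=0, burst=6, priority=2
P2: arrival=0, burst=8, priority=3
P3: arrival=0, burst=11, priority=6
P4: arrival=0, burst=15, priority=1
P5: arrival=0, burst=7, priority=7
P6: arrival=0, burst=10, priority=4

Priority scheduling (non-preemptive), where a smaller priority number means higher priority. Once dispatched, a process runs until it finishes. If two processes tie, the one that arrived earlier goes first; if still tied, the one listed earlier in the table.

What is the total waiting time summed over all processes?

Gantt: | P4 0-15 | P1 15-21 | P2 21-29 | P6 29-39 | P0 39-42 | P3 42-53 | P5 53-60 |
Completion: P0=42  P1=21  P2=29  P3=53  P4=15  P5=60  P6=39
Turnaround (C−A): P0=42  P1=21  P2=29  P3=53  P4=15  P5=60  P6=39
Waiting = turnaround − burst: P0=39, P1=15, P2=21, P3=42, P4=0, P5=53, P6=29
Total waiting = 39 + 15 + 21 + 42 + 0 + 53 + 29 = 199

199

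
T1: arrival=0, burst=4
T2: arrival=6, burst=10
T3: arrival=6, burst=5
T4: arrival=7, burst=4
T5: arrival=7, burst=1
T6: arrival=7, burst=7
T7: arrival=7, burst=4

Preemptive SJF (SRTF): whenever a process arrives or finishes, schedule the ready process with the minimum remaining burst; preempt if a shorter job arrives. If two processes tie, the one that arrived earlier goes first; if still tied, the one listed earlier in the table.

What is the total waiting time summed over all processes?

49

Gantt: | T1 0-4 | idle 4-6 | T3 6-7 | T5 7-8 | T3 8-12 | T4 12-16 | T7 16-20 | T6 20-27 | T2 27-37 |
Completion: T1=4  T2=37  T3=12  T4=16  T5=8  T6=27  T7=20
Turnaround (C−A): T1=4  T2=31  T3=6  T4=9  T5=1  T6=20  T7=13
Waiting = turnaround − burst: T1=0, T2=21, T3=1, T4=5, T5=0, T6=13, T7=9
Total waiting = 0 + 21 + 1 + 5 + 0 + 13 + 9 = 49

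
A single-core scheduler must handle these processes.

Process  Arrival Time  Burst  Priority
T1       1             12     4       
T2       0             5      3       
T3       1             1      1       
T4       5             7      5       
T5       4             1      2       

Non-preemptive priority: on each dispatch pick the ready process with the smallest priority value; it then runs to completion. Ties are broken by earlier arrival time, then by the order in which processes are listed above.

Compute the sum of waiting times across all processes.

Timeline: | T2 0-5 | T3 5-6 | T5 6-7 | T1 7-19 | T4 19-26 |
Completion: T1=19  T2=5  T3=6  T4=26  T5=7
Waiting = turnaround − burst: T1=6, T2=0, T3=4, T4=14, T5=2
Total waiting = 6 + 0 + 4 + 14 + 2 = 26

26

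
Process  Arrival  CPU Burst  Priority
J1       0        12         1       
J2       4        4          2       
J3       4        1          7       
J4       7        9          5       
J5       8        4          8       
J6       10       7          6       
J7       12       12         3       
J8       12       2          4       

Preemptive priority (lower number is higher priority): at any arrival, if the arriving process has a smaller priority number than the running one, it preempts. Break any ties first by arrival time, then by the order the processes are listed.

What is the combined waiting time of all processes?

Gantt: | J1 0-12 | J2 12-16 | J7 16-28 | J8 28-30 | J4 30-39 | J6 39-46 | J3 46-47 | J5 47-51 |
Completion: J1=12  J2=16  J3=47  J4=39  J5=51  J6=46  J7=28  J8=30
Turnaround (C−A): J1=12  J2=12  J3=43  J4=32  J5=43  J6=36  J7=16  J8=18
Waiting = turnaround − burst: J1=0, J2=8, J3=42, J4=23, J5=39, J6=29, J7=4, J8=16
Total waiting = 0 + 8 + 42 + 23 + 39 + 29 + 4 + 16 = 161

161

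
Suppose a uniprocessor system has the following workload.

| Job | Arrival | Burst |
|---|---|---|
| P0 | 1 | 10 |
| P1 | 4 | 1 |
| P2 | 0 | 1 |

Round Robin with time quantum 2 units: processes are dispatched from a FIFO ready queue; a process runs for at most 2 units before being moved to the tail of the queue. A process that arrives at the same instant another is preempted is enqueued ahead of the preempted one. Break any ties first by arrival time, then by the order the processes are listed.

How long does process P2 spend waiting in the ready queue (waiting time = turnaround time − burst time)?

Gantt: | P2 0-1 | P0 1-5 | P1 5-6 | P0 6-12 |
Completion: P0=12  P1=6  P2=1
Turnaround (C−A): P0=11  P1=2  P2=1
Waiting(P2) = turnaround − burst = 1 − 1 = 0

0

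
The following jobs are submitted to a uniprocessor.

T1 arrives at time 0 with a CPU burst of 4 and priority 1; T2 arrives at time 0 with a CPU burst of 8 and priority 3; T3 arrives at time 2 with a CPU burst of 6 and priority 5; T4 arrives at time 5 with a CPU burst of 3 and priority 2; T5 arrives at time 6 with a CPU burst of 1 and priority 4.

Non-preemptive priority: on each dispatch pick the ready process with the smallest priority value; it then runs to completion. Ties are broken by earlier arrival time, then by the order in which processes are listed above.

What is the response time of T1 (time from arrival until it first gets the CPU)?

0

Schedule: | T1 0-4 | T2 4-12 | T4 12-15 | T5 15-16 | T3 16-22 |
Completion: T1=4  T2=12  T3=22  T4=15  T5=16
Turnaround (C−A): T1=4  T2=12  T3=20  T4=10  T5=10
Response(T1) = first start − arrival = 0 − 0 = 0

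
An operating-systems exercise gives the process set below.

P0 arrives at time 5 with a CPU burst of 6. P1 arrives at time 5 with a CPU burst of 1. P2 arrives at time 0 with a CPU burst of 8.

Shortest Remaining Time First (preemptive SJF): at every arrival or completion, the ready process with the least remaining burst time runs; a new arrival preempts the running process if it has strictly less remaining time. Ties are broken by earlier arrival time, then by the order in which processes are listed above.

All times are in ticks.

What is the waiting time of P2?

Timeline: | P2 0-5 | P1 5-6 | P2 6-9 | P0 9-15 |
Completion: P0=15  P1=6  P2=9
Turnaround (C−A): P0=10  P1=1  P2=9
Waiting(P2) = turnaround − burst = 9 − 8 = 1

1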